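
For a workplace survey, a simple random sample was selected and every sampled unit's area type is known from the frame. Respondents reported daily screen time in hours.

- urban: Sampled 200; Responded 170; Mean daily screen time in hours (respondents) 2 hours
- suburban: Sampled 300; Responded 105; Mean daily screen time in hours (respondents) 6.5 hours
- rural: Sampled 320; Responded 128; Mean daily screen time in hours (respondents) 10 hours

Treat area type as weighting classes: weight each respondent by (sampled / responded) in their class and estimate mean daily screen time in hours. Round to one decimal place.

Class response rates: urban 170/200 = 85%, suburban 105/300 = 35%, rural 128/320 = 40%.
Inverse-response-rate weighting restores each class to its sampled count, so class totals weight by n_sampled:
  urban: 200 × 2 = 400
  suburban: 300 × 6.5 = 1950
  rural: 320 × 10 = 3200
Adjusted estimate = 5550 / 820 = 6.76829 → 6.8.

6.8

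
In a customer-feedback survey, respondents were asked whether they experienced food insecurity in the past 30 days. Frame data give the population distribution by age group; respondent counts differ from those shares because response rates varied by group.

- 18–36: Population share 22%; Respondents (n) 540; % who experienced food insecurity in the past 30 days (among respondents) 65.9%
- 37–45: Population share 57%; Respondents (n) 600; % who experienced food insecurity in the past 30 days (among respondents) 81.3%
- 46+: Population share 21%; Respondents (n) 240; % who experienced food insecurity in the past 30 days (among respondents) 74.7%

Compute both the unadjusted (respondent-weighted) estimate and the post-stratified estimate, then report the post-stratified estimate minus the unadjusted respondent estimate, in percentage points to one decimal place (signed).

Naive respondent-only estimate (weights = respondent counts):
  (540/1380)×65.9 + (600/1380)×81.3 + (240/1380)×74.7 = 74.1261%
Post-stratifying to population shares instead:
  0.22×65.9 + 0.57×81.3 + 0.21×74.7 = 76.526%
Difference = 76.526 − 74.1261 = 2.3999 pp.

+2.4 percentage points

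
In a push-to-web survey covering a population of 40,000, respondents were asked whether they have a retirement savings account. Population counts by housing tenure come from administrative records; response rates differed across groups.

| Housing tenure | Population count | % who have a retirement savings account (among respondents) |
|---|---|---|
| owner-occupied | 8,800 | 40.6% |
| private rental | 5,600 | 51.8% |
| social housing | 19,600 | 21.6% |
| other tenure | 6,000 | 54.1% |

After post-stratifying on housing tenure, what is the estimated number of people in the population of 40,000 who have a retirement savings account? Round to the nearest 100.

Estimated count per cell = population count × respondent percentage:
  owner-occupied: 8,800 × 40.6% = 3572.8
  private rental: 5,600 × 51.8% = 2900.8
  social housing: 19,600 × 21.6% = 4233.6
  other tenure: 6,000 × 54.1% = 3246
Estimated total = 13953.2 → 14,000.

14,000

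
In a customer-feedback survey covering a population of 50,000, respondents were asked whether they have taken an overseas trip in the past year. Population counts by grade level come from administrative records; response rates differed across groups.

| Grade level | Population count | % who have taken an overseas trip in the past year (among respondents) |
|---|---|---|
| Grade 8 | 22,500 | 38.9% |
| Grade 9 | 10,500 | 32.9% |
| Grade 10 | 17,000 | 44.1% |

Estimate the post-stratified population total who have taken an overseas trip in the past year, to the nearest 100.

19,700

Apply each group's respondent rate to its population count:
  Grade 8: 22,500 × 38.9% = 8752.5
  Grade 9: 10,500 × 32.9% = 3454.5
  Grade 10: 17,000 × 44.1% = 7497
Estimated total = 19,704 → 19,700.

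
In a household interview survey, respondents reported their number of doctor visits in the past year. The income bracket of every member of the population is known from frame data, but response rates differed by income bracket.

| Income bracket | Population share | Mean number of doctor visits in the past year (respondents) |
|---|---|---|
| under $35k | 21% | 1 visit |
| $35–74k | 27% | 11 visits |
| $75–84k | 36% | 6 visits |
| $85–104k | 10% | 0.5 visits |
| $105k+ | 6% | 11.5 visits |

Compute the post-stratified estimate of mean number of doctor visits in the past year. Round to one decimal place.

6.1

Weight each group's respondent value by its population share:
  under $35k: 0.21 × 1 = 0.21
  $35–74k: 0.27 × 11 = 2.97
  $75–84k: 0.36 × 6 = 2.16
  $85–104k: 0.1 × 0.5 = 0.05
  $105k+: 0.06 × 11.5 = 0.69
Post-stratified estimate = 6.08 → 6.1.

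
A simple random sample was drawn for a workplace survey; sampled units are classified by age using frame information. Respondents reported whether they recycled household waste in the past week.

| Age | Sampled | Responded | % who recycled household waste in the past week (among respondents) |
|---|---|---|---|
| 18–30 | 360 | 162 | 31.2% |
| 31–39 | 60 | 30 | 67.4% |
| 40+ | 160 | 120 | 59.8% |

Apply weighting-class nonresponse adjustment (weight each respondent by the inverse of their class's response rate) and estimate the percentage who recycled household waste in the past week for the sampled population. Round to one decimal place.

Class response rates: 18–30 162/360 = 45%, 31–39 30/60 = 50%, 40+ 120/160 = 75%.
Each respondent's weight = sampled/responded in their class; summing within a class gives n_sampled, so:
  18–30: 360 × 31.2 = 11,232
  31–39: 60 × 67.4 = 4044
  40+: 160 × 59.8 = 9568
Adjusted estimate = 24,844 / 580 = 42.8345 → 42.8%.

42.8%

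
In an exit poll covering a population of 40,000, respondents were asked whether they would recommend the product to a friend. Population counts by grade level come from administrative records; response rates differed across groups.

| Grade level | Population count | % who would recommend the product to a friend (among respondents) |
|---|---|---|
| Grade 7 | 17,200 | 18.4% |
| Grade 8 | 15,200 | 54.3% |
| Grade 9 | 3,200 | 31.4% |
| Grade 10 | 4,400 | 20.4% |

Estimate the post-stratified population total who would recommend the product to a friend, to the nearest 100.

Apply each group's respondent rate to its population count:
  Grade 7: 17,200 × 18.4% = 3164.8
  Grade 8: 15,200 × 54.3% = 8253.6
  Grade 9: 3,200 × 31.4% = 1004.8
  Grade 10: 4,400 × 20.4% = 897.6
Estimated total = 13320.8 → 13,300.

13,300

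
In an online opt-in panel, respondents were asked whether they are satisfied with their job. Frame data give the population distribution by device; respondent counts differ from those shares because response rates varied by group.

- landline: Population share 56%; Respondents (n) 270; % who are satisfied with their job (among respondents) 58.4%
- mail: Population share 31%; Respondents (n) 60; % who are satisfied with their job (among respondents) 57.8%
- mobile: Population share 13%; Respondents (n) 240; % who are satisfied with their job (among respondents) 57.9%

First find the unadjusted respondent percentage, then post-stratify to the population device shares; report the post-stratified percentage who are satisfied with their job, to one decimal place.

Unadjusted (pooled respondent) estimate weights by respondent counts:
  (270/570)×58.4 + (60/570)×57.8 + (240/570)×57.9 = 58.1263%
Reweighting by population device shares:
  0.56×58.4 + 0.31×57.8 + 0.13×57.9 = 58.149%

58.1%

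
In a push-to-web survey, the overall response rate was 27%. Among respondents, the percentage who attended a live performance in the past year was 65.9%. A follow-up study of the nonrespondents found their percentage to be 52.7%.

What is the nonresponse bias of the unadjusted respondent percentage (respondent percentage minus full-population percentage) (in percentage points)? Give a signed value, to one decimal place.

+9.6 percentage points

Nonresponse fraction = 1 − 0.27 = 0.73.
Bias = (nonresponse fraction) × (respondent percentage − nonrespondent percentage)
     = 0.73 × (65.9 − 52.7) = 0.73 × 13.2 = 9.636.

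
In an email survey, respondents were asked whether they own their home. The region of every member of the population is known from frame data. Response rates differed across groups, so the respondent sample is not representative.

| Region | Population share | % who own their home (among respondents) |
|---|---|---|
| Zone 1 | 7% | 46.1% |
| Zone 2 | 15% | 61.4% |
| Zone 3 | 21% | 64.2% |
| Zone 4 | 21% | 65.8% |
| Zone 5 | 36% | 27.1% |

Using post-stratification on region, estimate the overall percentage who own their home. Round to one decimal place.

49.5%

Weight each group's respondent value by its population share:
  Zone 1: 0.07 × 46.1 = 3.227
  Zone 2: 0.15 × 61.4 = 9.21
  Zone 3: 0.21 × 64.2 = 13.482
  Zone 4: 0.21 × 65.8 = 13.818
  Zone 5: 0.36 × 27.1 = 9.756
Post-stratified estimate = 49.493 → 49.5%.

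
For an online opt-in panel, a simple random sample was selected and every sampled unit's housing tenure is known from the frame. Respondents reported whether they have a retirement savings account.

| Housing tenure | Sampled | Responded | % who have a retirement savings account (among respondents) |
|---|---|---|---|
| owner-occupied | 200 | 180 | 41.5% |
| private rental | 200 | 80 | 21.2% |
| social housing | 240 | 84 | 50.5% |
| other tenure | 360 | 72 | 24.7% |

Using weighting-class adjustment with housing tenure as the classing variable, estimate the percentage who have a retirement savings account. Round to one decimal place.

Class response rates: owner-occupied 180/200 = 90%, private rental 80/200 = 40%, social housing 84/240 = 35%, other tenure 72/360 = 20%.
Weighting each respondent by the inverse class response rate inflates each class back to its sampled size, so the class weight is n_sampled:
  owner-occupied: 200 × 41.5 = 8300
  private rental: 200 × 21.2 = 4240
  social housing: 240 × 50.5 = 12,120
  other tenure: 360 × 24.7 = 8892
Adjusted estimate = 33,552 / 1,000 = 33.552 → 33.6%.

33.6%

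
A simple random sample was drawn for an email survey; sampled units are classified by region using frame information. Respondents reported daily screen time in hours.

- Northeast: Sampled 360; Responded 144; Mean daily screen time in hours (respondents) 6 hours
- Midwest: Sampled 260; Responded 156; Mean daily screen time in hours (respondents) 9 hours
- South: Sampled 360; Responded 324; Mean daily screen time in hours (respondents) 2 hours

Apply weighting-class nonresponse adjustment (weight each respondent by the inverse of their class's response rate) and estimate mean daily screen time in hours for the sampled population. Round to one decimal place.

5.3

Response rates by class: Northeast 144/360 = 40%, Midwest 156/260 = 60%, South 324/360 = 90%.
Each respondent's weight = sampled/responded in their class; summing within a class gives n_sampled, so:
  Northeast: 360 × 6 = 2160
  Midwest: 260 × 9 = 2340
  South: 360 × 2 = 720
Adjusted estimate = 5220 / 980 = 5.32653 → 5.3.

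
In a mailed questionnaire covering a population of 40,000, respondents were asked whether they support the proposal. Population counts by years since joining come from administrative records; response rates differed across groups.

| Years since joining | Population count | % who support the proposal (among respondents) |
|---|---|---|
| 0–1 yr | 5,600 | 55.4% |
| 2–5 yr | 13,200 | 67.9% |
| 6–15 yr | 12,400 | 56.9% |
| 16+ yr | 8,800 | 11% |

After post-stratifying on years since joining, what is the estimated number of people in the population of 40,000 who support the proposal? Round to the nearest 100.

Estimated count per cell = population count × respondent percentage:
  0–1 yr: 5,600 × 55.4% = 3102.4
  2–5 yr: 13,200 × 67.9% = 8962.8
  6–15 yr: 12,400 × 56.9% = 7055.6
  16+ yr: 8,800 × 11% = 968
Estimated total = 20088.8 → 20,100.

20,100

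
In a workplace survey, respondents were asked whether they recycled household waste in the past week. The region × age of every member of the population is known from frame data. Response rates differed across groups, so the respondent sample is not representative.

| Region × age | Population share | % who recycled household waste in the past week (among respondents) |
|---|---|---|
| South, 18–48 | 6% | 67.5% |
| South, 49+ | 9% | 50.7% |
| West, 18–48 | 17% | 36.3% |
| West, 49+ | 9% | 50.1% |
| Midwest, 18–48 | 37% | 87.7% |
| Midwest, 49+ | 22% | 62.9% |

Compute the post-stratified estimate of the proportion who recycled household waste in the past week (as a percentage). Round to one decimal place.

Weight each group's respondent value by its population share:
  South, 18–48: 0.06 × 67.5 = 4.05
  South, 49+: 0.09 × 50.7 = 4.563
  West, 18–48: 0.17 × 36.3 = 6.171
  West, 49+: 0.09 × 50.1 = 4.509
  Midwest, 18–48: 0.37 × 87.7 = 32.449
  Midwest, 49+: 0.22 × 62.9 = 13.838
Post-stratified estimate = 65.58 → 65.6%.

65.6%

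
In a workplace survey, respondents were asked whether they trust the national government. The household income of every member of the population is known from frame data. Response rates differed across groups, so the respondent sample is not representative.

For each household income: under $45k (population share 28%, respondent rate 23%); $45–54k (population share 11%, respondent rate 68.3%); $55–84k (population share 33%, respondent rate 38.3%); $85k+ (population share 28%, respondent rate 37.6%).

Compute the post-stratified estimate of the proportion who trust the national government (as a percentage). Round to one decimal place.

Post-stratification weights by population share, not respondent share:
  under $45k: 0.28 × 23 = 6.44
  $45–54k: 0.11 × 68.3 = 7.513
  $55–84k: 0.33 × 38.3 = 12.639
  $85k+: 0.28 × 37.6 = 10.528
Post-stratified estimate = 37.12 → 37.1%.

37.1%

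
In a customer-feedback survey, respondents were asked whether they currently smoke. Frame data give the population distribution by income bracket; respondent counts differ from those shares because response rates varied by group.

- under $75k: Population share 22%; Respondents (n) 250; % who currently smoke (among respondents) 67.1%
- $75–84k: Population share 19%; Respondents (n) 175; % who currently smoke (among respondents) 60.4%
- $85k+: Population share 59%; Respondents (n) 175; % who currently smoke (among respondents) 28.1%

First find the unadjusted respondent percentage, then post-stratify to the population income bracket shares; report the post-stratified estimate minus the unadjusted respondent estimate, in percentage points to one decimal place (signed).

-11.0 percentage points

Naive respondent-only estimate (weights = respondent counts):
  (250/600)×67.1 + (175/600)×60.4 + (175/600)×28.1 = 53.7708%
Post-stratified estimate weights by population shares:
  0.22×67.1 + 0.19×60.4 + 0.59×28.1 = 42.817%
Difference = 42.817 − 53.7708 = -10.9538 pp.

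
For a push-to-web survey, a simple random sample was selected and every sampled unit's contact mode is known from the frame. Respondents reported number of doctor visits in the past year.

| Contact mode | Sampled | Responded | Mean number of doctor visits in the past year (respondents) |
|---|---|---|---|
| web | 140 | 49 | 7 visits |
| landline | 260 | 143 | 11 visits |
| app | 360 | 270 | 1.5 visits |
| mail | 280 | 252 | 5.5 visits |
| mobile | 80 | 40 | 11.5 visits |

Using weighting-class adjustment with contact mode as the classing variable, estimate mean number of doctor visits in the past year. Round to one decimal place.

6.1

Response rates by class: web 49/140 = 35%, landline 143/260 = 55%, app 270/360 = 75%, mail 252/280 = 90%, mobile 40/80 = 50%.
With weight = n_sampled/n_responded per class, the weighted class total is n_sampled:
  web: 140 × 7 = 980
  landline: 260 × 11 = 2860
  app: 360 × 1.5 = 540
  mail: 280 × 5.5 = 1540
  mobile: 80 × 11.5 = 920
Adjusted estimate = 6840 / 1,120 = 6.10714 → 6.1.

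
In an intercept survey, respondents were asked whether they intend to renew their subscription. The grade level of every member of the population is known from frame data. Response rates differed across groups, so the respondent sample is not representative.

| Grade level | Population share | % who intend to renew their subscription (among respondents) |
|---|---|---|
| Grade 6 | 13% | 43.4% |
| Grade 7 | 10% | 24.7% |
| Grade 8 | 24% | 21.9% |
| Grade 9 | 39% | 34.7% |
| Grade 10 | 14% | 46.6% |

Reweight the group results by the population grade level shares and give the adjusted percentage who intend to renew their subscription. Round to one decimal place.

Weight each group's respondent value by its population share:
  Grade 6: 0.13 × 43.4 = 5.642
  Grade 7: 0.1 × 24.7 = 2.47
  Grade 8: 0.24 × 21.9 = 5.256
  Grade 9: 0.39 × 34.7 = 13.533
  Grade 10: 0.14 × 46.6 = 6.524
Post-stratified estimate = 33.425 → 33.4%.

33.4%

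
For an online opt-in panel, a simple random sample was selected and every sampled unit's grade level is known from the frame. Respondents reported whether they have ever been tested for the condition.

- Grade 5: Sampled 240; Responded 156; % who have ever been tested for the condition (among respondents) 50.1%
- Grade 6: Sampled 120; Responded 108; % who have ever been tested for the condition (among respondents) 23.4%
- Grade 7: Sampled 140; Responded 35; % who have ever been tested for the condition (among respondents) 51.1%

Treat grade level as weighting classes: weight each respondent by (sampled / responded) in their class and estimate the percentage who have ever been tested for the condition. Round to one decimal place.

44.0%

Class response rates: Grade 5 156/240 = 65%, Grade 6 108/120 = 90%, Grade 7 35/140 = 25%.
Inverse-response-rate weighting restores each class to its sampled count, so class totals weight by n_sampled:
  Grade 5: 240 × 50.1 = 12,024
  Grade 6: 120 × 23.4 = 2808
  Grade 7: 140 × 51.1 = 7154
Adjusted estimate = 21,986 / 500 = 43.972 → 44.0%.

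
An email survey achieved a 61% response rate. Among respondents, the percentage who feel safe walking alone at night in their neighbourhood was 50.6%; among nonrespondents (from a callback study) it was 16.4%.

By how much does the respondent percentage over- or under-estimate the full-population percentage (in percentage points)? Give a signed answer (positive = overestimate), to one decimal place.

Nonresponse fraction = 1 − 0.61 = 0.39.
Bias = (nonresponse fraction) × (respondent percentage − nonrespondent percentage)
     = 0.39 × (50.6 − 16.4) = 0.39 × 34.2 = 13.338.

+13.3 percentage points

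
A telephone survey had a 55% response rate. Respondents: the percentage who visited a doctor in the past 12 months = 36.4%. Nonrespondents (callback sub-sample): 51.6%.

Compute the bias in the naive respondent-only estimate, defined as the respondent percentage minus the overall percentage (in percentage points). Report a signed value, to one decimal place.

Nonresponse fraction = 1 − 0.55 = 0.45.
Bias = (nonresponse fraction) × (respondent percentage − nonrespondent percentage)
     = 0.45 × (36.4 − 51.6) = 0.45 × -15.2 = -6.84.

-6.8 percentage points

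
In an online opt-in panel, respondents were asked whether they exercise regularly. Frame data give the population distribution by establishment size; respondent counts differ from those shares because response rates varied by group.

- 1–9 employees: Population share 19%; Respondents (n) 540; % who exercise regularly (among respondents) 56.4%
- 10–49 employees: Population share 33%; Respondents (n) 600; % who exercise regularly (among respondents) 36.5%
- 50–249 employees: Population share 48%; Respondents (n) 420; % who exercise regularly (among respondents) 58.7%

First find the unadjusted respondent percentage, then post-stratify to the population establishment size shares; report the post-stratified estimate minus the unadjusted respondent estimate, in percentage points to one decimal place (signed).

Naive respondent-only estimate (weights = respondent counts):
  (540/1560)×56.4 + (600/1560)×36.5 + (420/1560)×58.7 = 49.3654%
Reweighting by population establishment size shares:
  0.19×56.4 + 0.33×36.5 + 0.48×58.7 = 50.937%
Difference = 50.937 − 49.3654 = 1.5716 pp.

+1.6 percentage points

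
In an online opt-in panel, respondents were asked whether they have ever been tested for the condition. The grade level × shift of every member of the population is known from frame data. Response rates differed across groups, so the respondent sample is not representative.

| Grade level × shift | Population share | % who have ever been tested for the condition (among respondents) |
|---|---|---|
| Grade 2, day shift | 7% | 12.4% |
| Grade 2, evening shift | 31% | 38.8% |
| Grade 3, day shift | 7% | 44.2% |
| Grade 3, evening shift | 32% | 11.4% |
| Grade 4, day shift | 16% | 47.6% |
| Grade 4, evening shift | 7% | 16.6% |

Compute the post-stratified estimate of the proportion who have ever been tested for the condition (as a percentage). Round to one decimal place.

28.4%

Post-stratification weights by population share, not respondent share:
  Grade 2, day shift: 0.07 × 12.4 = 0.868
  Grade 2, evening shift: 0.31 × 38.8 = 12.028
  Grade 3, day shift: 0.07 × 44.2 = 3.094
  Grade 3, evening shift: 0.32 × 11.4 = 3.648
  Grade 4, day shift: 0.16 × 47.6 = 7.616
  Grade 4, evening shift: 0.07 × 16.6 = 1.162
Post-stratified estimate = 28.416 → 28.4%.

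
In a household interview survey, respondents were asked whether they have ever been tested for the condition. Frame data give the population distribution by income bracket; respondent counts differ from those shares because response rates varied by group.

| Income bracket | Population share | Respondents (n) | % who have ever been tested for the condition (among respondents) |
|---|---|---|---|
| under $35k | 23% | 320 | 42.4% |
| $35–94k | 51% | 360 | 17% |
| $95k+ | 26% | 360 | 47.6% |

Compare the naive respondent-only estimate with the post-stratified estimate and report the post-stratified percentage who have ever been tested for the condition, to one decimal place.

30.8%

Without adjustment, the pooled respondent share is:
  (320/1040)×42.4 + (360/1040)×17 + (360/1040)×47.6 = 35.4077%
Post-stratified estimate weights by population shares:
  0.23×42.4 + 0.51×17 + 0.26×47.6 = 30.798%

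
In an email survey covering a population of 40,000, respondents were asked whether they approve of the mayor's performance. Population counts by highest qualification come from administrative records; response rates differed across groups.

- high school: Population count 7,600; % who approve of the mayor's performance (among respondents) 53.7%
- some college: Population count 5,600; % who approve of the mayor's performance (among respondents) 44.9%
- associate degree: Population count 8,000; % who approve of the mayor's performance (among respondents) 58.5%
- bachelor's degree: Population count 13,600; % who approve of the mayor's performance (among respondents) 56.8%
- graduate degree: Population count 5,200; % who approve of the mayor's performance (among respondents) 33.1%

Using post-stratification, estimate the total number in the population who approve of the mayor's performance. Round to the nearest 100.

20,700

Apply each group's respondent rate to its population count:
  high school: 7,600 × 53.7% = 4081.2
  some college: 5,600 × 44.9% = 2514.4
  associate degree: 8,000 × 58.5% = 4680
  bachelor's degree: 13,600 × 56.8% = 7724.8
  graduate degree: 5,200 × 33.1% = 1721.2
Estimated total = 20721.6 → 20,700.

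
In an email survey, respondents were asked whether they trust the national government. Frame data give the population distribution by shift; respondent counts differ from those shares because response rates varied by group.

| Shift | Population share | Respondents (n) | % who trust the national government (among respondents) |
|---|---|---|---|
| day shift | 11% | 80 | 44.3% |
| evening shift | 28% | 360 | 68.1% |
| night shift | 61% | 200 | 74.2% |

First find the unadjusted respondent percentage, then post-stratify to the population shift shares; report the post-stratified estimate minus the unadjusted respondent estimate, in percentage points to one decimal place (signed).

+2.2 percentage points

Unadjusted (pooled respondent) estimate weights by respondent counts:
  (80/640)×44.3 + (360/640)×68.1 + (200/640)×74.2 = 67.0312%
Reweighting by population shift shares:
  0.11×44.3 + 0.28×68.1 + 0.61×74.2 = 69.203%
Difference = 69.203 − 67.0312 = 2.1718 pp.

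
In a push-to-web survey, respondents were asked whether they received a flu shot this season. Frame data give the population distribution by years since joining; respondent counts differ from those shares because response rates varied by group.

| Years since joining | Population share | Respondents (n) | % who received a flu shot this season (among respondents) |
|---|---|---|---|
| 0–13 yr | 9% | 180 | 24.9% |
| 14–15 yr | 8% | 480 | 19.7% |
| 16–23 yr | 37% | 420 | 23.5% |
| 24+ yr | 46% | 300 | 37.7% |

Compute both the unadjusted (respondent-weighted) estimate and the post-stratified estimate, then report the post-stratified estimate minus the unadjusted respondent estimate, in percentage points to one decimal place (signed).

+4.4 percentage points

Without adjustment, the pooled respondent share is:
  (180/1380)×24.9 + (480/1380)×19.7 + (420/1380)×23.5 + (300/1380)×37.7 = 25.4478%
Post-stratified estimate weights by population shares:
  0.09×24.9 + 0.08×19.7 + 0.37×23.5 + 0.46×37.7 = 29.854%
Difference = 29.854 − 25.4478 = 4.4062 pp.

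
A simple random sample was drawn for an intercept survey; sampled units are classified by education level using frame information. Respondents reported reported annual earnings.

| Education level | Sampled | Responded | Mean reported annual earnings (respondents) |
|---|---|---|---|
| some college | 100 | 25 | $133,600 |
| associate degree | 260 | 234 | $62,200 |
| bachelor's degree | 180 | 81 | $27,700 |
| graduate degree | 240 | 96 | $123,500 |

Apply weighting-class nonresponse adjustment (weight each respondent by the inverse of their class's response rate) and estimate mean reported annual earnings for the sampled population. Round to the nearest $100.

Class response rates: some college 25/100 = 25%, associate degree 234/260 = 90%, bachelor's degree 81/180 = 45%, graduate degree 96/240 = 40%.
With weight = n_sampled/n_responded per class, the weighted class total is n_sampled:
  some college: 100 × 133,600 = 13,360,000
  associate degree: 260 × 62,200 = 16,172,000
  bachelor's degree: 180 × 27,700 = 4,986,000
  graduate degree: 240 × 123,500 = 29,640,000
Adjusted estimate = 64,158,000 / 780 = 82253.8 → $82,300.

$82,300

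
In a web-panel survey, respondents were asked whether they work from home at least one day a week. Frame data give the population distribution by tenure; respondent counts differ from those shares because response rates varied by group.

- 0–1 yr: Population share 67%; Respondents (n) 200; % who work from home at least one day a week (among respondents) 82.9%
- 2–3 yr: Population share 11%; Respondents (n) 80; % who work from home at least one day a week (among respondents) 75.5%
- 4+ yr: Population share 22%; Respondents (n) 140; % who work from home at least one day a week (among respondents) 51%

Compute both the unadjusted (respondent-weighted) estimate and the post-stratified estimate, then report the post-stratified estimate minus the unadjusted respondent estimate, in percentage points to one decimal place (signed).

Naive respondent-only estimate (weights = respondent counts):
  (200/420)×82.9 + (80/420)×75.5 + (140/420)×51 = 70.8571%
Post-stratifying to population shares instead:
  0.67×82.9 + 0.11×75.5 + 0.22×51 = 75.068%
Difference = 75.068 − 70.8571 = 4.2109 pp.

+4.2 percentage points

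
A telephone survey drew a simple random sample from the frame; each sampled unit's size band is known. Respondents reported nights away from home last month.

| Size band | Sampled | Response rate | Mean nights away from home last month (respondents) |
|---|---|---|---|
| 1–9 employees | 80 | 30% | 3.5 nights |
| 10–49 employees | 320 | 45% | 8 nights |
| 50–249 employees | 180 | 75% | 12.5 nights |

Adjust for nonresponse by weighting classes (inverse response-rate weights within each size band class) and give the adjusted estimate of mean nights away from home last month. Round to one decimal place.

8.8

Weighting each respondent by the inverse class response rate inflates each class back to its sampled size, so the class weight is n_sampled:
  1–9 employees: 80 × 3.5 = 280
  10–49 employees: 320 × 8 = 2560
  50–249 employees: 180 × 12.5 = 2250
Adjusted estimate = 5090 / 580 = 8.77586 → 8.8.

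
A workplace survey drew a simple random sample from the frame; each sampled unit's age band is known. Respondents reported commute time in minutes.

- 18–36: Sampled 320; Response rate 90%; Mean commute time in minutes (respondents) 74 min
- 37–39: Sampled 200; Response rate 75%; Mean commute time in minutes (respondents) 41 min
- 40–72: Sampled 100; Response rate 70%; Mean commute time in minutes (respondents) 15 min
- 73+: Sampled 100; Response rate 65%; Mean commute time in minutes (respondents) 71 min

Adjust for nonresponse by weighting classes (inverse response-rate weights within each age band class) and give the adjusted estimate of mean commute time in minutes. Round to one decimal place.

Each respondent's weight = sampled/responded in their class; summing within a class gives n_sampled, so:
  18–36: 320 × 74 = 23,680
  37–39: 200 × 41 = 8200
  40–72: 100 × 15 = 1500
  73+: 100 × 71 = 7100
Adjusted estimate = 40,480 / 720 = 56.2222 → 56.2.

56.2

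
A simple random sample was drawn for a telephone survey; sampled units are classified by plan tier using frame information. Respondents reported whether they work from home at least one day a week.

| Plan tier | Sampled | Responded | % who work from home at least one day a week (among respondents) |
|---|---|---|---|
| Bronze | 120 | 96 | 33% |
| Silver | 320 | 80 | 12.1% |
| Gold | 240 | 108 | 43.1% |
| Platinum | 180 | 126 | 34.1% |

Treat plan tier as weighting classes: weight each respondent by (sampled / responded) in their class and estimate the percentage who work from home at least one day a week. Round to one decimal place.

28.3%

Response rates by class: Bronze 96/120 = 80%, Silver 80/320 = 25%, Gold 108/240 = 45%, Platinum 126/180 = 70%.
Each respondent's weight = sampled/responded in their class; summing within a class gives n_sampled, so:
  Bronze: 120 × 33 = 3960
  Silver: 320 × 12.1 = 3872
  Gold: 240 × 43.1 = 10,344
  Platinum: 180 × 34.1 = 6138
Adjusted estimate = 24,314 / 860 = 28.2721 → 28.3%.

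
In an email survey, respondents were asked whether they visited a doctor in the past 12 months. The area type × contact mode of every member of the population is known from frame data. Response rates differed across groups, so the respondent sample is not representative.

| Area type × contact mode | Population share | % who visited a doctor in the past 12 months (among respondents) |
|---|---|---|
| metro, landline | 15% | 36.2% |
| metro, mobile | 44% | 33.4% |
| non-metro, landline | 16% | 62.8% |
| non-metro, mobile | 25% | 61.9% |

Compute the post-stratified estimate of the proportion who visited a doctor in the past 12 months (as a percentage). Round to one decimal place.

45.6%

Reweight to the known area type × contact mode distribution:
  metro, landline: 0.15 × 36.2 = 5.43
  metro, mobile: 0.44 × 33.4 = 14.696
  non-metro, landline: 0.16 × 62.8 = 10.048
  non-metro, mobile: 0.25 × 61.9 = 15.475
Post-stratified estimate = 45.649 → 45.6%.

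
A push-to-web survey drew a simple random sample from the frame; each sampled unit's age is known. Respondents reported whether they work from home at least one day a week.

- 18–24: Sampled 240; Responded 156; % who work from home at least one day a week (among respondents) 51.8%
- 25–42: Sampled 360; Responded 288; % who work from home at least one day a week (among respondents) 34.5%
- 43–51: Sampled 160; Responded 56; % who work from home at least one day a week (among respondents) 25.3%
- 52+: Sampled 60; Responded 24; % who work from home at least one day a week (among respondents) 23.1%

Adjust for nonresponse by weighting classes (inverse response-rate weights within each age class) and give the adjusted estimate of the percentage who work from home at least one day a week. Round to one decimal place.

36.9%

Response rates by class: 18–24 156/240 = 65%, 25–42 288/360 = 80%, 43–51 56/160 = 35%, 52+ 24/60 = 40%.
Inverse-response-rate weighting restores each class to its sampled count, so class totals weight by n_sampled:
  18–24: 240 × 51.8 = 12,432
  25–42: 360 × 34.5 = 12,420
  43–51: 160 × 25.3 = 4048
  52+: 60 × 23.1 = 1386
Adjusted estimate = 30,286 / 820 = 36.9341 → 36.9%.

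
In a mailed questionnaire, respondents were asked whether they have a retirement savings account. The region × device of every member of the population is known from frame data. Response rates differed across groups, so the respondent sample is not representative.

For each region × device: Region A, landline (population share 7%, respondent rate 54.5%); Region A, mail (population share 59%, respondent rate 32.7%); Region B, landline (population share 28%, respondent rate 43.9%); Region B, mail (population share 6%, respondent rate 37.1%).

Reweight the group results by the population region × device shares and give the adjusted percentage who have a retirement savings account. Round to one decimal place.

37.6%

Weight each group's respondent value by its population share:
  Region A, landline: 0.07 × 54.5 = 3.815
  Region A, mail: 0.59 × 32.7 = 19.293
  Region B, landline: 0.28 × 43.9 = 12.292
  Region B, mail: 0.06 × 37.1 = 2.226
Post-stratified estimate = 37.626 → 37.6%.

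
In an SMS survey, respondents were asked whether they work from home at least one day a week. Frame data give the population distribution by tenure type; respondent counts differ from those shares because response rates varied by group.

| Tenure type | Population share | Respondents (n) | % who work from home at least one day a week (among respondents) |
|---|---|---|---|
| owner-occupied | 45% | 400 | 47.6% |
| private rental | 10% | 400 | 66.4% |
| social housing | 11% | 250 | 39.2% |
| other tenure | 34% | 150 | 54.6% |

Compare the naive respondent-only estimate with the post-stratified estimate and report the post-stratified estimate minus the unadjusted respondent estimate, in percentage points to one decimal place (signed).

-2.1 percentage points

Unadjusted (pooled respondent) estimate weights by respondent counts:
  (400/1200)×47.6 + (400/1200)×66.4 + (250/1200)×39.2 + (150/1200)×54.6 = 52.9917%
Reweighting by population tenure type shares:
  0.45×47.6 + 0.1×66.4 + 0.11×39.2 + 0.34×54.6 = 50.936%
Difference = 50.936 − 52.9917 = -2.0557 pp.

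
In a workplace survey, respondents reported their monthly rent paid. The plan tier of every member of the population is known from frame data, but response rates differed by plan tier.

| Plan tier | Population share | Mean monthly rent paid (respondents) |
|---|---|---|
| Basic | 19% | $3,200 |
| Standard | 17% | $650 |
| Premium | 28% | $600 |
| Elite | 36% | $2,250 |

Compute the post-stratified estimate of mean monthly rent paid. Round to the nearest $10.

Weight each group's respondent value by its population share:
  Basic: 0.19 × 3200 = 608
  Standard: 0.17 × 650 = 110.5
  Premium: 0.28 × 600 = 168
  Elite: 0.36 × 2250 = 810
Post-stratified estimate = 1696.5 → $1,700.

$1,700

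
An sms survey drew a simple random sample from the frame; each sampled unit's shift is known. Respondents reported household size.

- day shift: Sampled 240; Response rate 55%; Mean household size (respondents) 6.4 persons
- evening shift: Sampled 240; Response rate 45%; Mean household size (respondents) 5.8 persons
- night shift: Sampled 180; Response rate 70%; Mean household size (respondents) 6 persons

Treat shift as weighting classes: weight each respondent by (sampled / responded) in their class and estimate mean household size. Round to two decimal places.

6.07

Weighting each respondent by the inverse class response rate inflates each class back to its sampled size, so the class weight is n_sampled:
  day shift: 240 × 6.4 = 1536
  evening shift: 240 × 5.8 = 1392
  night shift: 180 × 6 = 1080
Adjusted estimate = 4008 / 660 = 6.07273 → 6.07.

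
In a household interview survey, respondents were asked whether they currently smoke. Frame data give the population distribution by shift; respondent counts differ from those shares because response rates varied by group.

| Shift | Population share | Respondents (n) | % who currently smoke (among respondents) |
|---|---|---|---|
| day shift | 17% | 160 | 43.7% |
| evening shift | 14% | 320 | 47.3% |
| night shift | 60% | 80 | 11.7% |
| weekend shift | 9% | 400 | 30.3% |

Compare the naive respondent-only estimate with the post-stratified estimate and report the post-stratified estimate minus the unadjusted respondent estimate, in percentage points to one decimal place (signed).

-12.9 percentage points

Unadjusted (pooled respondent) estimate weights by respondent counts:
  (160/960)×43.7 + (320/960)×47.3 + (80/960)×11.7 + (400/960)×30.3 = 36.65%
Reweighting by population shift shares:
  0.17×43.7 + 0.14×47.3 + 0.6×11.7 + 0.09×30.3 = 23.798%
Difference = 23.798 − 36.65 = -12.852 pp.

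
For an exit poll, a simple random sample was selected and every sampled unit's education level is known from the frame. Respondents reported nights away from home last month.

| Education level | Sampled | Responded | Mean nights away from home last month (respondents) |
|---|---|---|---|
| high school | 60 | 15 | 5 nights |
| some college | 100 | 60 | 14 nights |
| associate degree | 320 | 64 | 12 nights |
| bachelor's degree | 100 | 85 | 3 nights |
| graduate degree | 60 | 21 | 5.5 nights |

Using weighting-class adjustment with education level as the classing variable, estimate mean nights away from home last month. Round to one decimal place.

9.6

Class response rates: high school 15/60 = 25%, some college 60/100 = 60%, associate degree 64/320 = 20%, bachelor's degree 85/100 = 85%, graduate degree 21/60 = 35%.
Inverse-response-rate weighting restores each class to its sampled count, so class totals weight by n_sampled:
  high school: 60 × 5 = 300
  some college: 100 × 14 = 1400
  associate degree: 320 × 12 = 3840
  bachelor's degree: 100 × 3 = 300
  graduate degree: 60 × 5.5 = 330
Adjusted estimate = 6170 / 640 = 9.64062 → 9.6.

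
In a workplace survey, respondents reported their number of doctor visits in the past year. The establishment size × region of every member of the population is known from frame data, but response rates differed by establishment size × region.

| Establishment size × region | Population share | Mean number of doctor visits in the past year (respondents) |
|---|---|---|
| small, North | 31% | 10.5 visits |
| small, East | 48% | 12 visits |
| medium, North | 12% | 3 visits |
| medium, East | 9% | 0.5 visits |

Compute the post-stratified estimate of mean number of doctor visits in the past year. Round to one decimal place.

9.4

Weight each group's respondent value by its population share:
  small, North: 0.31 × 10.5 = 3.255
  small, East: 0.48 × 12 = 5.76
  medium, North: 0.12 × 3 = 0.36
  medium, East: 0.09 × 0.5 = 0.045
Post-stratified estimate = 9.42 → 9.4.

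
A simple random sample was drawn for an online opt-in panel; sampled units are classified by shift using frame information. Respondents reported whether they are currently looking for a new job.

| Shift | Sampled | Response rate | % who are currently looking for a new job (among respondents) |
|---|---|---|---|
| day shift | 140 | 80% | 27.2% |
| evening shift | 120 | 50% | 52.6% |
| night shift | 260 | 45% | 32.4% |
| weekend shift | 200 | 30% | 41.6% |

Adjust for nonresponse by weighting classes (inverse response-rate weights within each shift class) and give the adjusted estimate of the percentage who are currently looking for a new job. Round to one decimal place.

37.3%

Inverse-response-rate weighting restores each class to its sampled count, so class totals weight by n_sampled:
  day shift: 140 × 27.2 = 3808
  evening shift: 120 × 52.6 = 6312
  night shift: 260 × 32.4 = 8424
  weekend shift: 200 × 41.6 = 8320
Adjusted estimate = 26,864 / 720 = 37.3111 → 37.3%.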